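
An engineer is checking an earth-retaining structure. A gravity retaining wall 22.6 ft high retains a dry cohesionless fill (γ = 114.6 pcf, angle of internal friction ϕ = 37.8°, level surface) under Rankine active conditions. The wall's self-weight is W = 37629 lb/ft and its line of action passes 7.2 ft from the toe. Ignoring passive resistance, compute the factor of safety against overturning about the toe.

5.12

K_a = tan²(45° − 37.8°/2) = 0.2400.
P_a = ½K_aγH² = 0.5×0.2400×114.6×22.6² = 7024 lb/ft, acting at H/3 = 7.533 ft above the base.
Overturning moment M_o = P_a × H/3 = 7024 × 7.533 = 52910.
Resisting moment M_r = W × 7.2 = 37629 × 7.2 = 270900.
FS_overturning = M_r/M_o = 270900/52910 = 5.120.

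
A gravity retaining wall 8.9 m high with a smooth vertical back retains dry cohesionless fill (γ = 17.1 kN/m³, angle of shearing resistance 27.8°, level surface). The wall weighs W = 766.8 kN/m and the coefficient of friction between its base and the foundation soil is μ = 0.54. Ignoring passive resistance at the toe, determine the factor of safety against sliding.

1.68

K_a = tan²(45° − 27.8°/2) = 0.3639.
P_a = ½K_aγH² = 0.5×0.3639×17.1×8.9² = 246.4 kN/m, acting at H/3 = 2.967 m above the base.
FS_sliding = μW / P_a = 0.54×766.8 / 246.4 = 1.680.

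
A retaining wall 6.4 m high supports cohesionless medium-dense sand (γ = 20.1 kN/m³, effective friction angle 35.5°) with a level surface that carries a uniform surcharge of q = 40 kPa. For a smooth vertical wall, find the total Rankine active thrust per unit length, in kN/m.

177 kN/m

K_a = tan²(45° − φ/2) = 0.2653.
Soil triangle: ½ K_a γ H² = 0.5×0.2653×20.1×6.4² = 109.2 kN/m.
Surcharge rectangle: K_a q H = 0.2653×40×6.4 = 67.91 kN/m.
Total = 109.2 + 67.91 = 177.1 kN/m.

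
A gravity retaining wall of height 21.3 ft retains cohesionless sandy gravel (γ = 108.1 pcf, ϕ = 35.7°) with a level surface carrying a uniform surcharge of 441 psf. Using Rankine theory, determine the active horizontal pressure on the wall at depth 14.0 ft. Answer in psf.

514 psf

K_a = (1 − sin φ)/(1 + sin φ) = 0.2630.
σ_v = γz + q = 108.1 × 14.0 + 441 = 1954 psf.
σ_h = K_a σ_v = 0.2630 × 1954 = 514.0 psf.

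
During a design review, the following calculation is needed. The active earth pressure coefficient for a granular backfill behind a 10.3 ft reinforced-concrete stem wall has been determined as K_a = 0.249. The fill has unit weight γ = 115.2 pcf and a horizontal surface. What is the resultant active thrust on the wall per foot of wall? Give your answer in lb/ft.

1520 lb/ft

P = ½ K_a γ H² = 0.5 × 0.249 × 115.2 × 10.3² = 1522 lb/ft.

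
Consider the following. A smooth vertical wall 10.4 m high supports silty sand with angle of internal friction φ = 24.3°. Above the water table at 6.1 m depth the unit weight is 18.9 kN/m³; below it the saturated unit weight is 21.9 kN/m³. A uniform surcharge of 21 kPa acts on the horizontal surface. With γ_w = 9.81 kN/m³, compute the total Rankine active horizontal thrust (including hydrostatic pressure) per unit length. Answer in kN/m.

K_a = tan²(45° − φ/2) = 0.4169.
γ' = 21.9 − 9.81 = 12.09 kN/m³. h₂ = H − d_w = 4.3 m.
σ'_h: at surface K_a·q = 8.755; at WT K_a(q+γd_w) = 56.82; at base K_a(q+γd_w+γ'h₂) = 78.50 kPa.
P₁ = ½(8.755+56.82)×6.1 = 200.0; P₂ = ½(56.82+78.50)×4.3 = 290.9; P_w = ½γ_w h₂² = 90.69.
Total = 200.0+290.9+90.69 = 581.6 kN/m.

582 kN/m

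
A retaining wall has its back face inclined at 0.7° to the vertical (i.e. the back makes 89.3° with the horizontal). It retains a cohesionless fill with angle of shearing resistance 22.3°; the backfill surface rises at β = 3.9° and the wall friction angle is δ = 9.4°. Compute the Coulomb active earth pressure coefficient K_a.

K_a = sin²(α+φ) / [sin²α · sin(α−δ) · (1 + √{sin(φ+δ)sin(φ−β) / (sin(α−δ)sin(α+β))})²].
With α = 89.3°, φ = 22.3°, δ = 9.4°, β = 3.9°: K_a = 0.4413.

0.441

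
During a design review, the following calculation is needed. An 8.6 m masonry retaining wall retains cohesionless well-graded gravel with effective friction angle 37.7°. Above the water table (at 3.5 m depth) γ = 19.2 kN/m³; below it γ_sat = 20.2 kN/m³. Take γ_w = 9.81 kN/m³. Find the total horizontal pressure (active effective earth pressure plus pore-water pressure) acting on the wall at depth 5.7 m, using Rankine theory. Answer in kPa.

43.3 kPa

K_a = (1 − sin φ)/(1 + sin φ) = 0.2411.
γ' = 20.2 − 9.81 = 10.39 kN/m³.
Effective vertical stress at 5.7 m: σ'_v = 19.2×3.5 + 10.39×2.20 = 90.06 kPa.
σ'_h = K_a σ'_v = 0.2411 × 90.06 = 21.71 kPa; u = γ_w × 2.20 = 21.58 kPa.
Total σ_h = 21.71 + 21.58 = 43.29 kPa.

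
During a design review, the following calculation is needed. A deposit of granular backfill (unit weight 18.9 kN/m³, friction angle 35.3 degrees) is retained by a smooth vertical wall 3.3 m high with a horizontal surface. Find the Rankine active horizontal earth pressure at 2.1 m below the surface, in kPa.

10.6 kPa

K_a = (1 − sin φ)/(1 + sin φ) = 0.2675.
σ_h = K_a γ z = 0.2675 × 18.9 × 2.1 = 10.62 kPa.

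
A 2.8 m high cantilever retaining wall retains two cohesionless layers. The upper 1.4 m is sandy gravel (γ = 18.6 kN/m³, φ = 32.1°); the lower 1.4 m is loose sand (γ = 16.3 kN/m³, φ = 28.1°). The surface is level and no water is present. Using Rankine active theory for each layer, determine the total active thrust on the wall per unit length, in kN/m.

K_a1 = tan²(45°−32.1°/2) = 0.3060; K_a2 = tan²(45°−28.1°/2) = 0.3596.
Layer 1: σ at base = K_a1 γ₁ h₁ = 7.968 kPa; P₁ = ½×7.968×1.4 = 5.578.
Layer 2: σ_v at top = γ₁h₁ = 26.04; σ_h top = K_a2×26.04 = 9.364; σ_h base = K_a2×(26.04+16.3×1.4) = 17.57.
P₂ = ½(9.364+17.57)×1.4 = 18.85. Total P_a = 5.578+18.85 = 24.43 kN/m.

24.4 kN/m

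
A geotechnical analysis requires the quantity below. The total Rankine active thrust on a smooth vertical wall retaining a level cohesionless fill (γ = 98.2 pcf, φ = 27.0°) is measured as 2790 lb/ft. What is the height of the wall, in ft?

K_a = 0.3755. P_a = ½ K_a γ H² ⇒ H = √(2P_a/(K_a γ)).
H = √(2×2790/(0.3755×98.2)) = 12.30 ft.

12.3 ft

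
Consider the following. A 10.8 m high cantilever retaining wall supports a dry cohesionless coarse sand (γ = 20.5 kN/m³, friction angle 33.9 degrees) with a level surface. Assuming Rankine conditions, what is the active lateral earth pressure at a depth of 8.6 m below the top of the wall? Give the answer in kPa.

K_a = (1 − sin φ)/(1 + sin φ) = 0.2839.
σ_h = K_a γ z = 0.2839 × 20.5 × 8.6 = 50.05 kPa.

50.1 kPa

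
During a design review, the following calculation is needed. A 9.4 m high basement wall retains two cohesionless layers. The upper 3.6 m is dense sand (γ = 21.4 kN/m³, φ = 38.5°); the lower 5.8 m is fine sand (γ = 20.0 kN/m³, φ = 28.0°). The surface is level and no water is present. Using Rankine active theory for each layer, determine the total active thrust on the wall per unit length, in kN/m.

315 kN/m

K_a1 = tan²(45°−38.5°/2) = 0.2327; K_a2 = tan²(45°−28.0°/2) = 0.3610.
Layer 1: σ at base = K_a1 γ₁ h₁ = 17.92 kPa; P₁ = ½×17.92×3.6 = 32.26.
Layer 2: σ_v at top = γ₁h₁ = 77.04; σ_h top = K_a2×77.04 = 27.81; σ_h base = K_a2×(77.04+20.0×5.8) = 69.69.
P₂ = ½(27.81+69.69)×5.8 = 282.8. Total P_a = 32.26+282.8 = 315.0 kN/m.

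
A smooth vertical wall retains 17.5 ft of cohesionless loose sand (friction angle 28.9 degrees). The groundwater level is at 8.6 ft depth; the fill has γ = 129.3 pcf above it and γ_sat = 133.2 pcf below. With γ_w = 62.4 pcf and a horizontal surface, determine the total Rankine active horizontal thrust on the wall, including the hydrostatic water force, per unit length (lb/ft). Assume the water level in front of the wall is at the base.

K_a = tan²(45° − φ/2) = 0.3484.
γ' = 133.2 − 62.4 = 70.80 pcf. Depth below WT = 8.9 ft.
σ'_h at WT = K_a γ d_w = 387.4 psf; at base = 387.4 + K_a γ' × 8.9 = 606.9 psf.
P₁ (0–8.6 ft) = ½×387.4×8.6 = 1666. P₂ (8.6–17.5 ft) = ½(387.4+606.9)×8.9 = 4424.
P_w = ½ γ_w h₂² = 0.5×62.4×8.9² = 2471. Total = 1666+4424+2471 = 8561 lb/ft.

8560 lb/ft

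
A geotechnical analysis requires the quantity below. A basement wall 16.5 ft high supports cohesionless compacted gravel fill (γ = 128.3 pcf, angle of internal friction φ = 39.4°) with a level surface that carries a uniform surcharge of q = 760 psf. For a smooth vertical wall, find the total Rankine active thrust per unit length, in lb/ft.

K_a = tan²(45° − φ/2) = 0.2234.
Soil triangle: ½ K_a γ H² = 0.5×0.2234×128.3×16.5² = 3902 lb/ft.
Surcharge rectangle: K_a q H = 0.2234×760×16.5 = 2802 lb/ft.
Total = 3902 + 2802 = 6704 lb/ft.

6700 lb/ft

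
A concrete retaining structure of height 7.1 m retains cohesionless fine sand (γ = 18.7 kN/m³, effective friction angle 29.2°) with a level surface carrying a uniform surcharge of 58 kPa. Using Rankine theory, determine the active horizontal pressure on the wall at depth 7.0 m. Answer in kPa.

K_a = (1 − sin φ)/(1 + sin φ) = 0.3442.
σ_v = γz + q = 18.7 × 7.0 + 58 = 188.9 kPa.
σ_h = K_a σ_v = 0.3442 × 188.9 = 65.02 kPa.

65.0 kPa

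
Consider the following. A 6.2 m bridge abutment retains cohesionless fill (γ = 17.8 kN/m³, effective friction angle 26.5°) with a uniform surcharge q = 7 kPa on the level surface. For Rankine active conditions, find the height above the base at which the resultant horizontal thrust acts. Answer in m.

K_a = 0.3829.
Triangular part P₁ = ½K_aγH² = 131.0 at H/3 = 2.067 m; rectangular part P₂ = K_a q H = 16.62 at H/2 = 3.100 m.
ȳ = (P₁·2.067 + P₂·3.100)/(P₁+P₂) = 2.183 m.

2.18 m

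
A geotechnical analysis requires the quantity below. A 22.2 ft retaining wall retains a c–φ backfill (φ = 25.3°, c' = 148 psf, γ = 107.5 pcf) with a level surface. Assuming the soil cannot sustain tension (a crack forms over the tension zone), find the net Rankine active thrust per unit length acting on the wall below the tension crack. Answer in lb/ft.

6870 lb/ft

K_a = 0.4012; √K_a = 0.6334.
Tension-crack depth z_c = 2c/(γ√K_a) = 2×148/(107.5×0.6334) = 4.347 ft.
σ_a at base = K_a γ H − 2c√K_a = 0.4012×107.5×22.2 − 2×148×0.6334 = 770.0 psf.
P_a = ½ × 770.0 × (H − z_c) = 0.5×770.0×17.85 = 6873 lb/ft.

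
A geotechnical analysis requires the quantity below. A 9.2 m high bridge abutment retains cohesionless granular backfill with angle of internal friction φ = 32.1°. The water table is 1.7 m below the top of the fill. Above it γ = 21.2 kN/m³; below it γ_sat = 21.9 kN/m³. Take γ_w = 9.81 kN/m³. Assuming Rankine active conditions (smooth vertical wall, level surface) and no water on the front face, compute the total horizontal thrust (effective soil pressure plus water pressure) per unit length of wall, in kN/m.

472 kN/m

K_a = tan²(45° − φ/2) = 0.3060.
γ' = 21.9 − 9.81 = 12.09 kN/m³. Depth below WT = 7.5 m.
σ'_h at WT = K_a γ d_w = 11.03 kPa; at base = 11.03 + K_a γ' × 7.5 = 38.77 kPa.
P₁ (0–1.7 m) = ½×11.03×1.7 = 9.374. P₂ (1.7–9.2 m) = ½(11.03+38.77)×7.5 = 186.8.
P_w = ½ γ_w h₂² = 0.5×9.81×7.5² = 275.9. Total = 9.374+186.8+275.9 = 472.0 kN/m.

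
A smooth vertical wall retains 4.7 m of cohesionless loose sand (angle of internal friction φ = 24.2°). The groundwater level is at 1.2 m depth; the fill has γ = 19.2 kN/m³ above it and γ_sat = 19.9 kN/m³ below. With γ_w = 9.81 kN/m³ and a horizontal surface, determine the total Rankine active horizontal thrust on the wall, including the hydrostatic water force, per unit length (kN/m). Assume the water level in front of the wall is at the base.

K_a = tan²(45° − φ/2) = 0.4185.
γ' = 19.9 − 9.81 = 10.09 kN/m³. Depth below WT = 3.5 m.
σ'_h at WT = K_a γ d_w = 9.643 kPa; at base = 9.643 + K_a γ' × 3.5 = 24.42 kPa.
P₁ (0–1.2 m) = ½×9.643×1.2 = 5.786. P₂ (1.2–4.7 m) = ½(9.643+24.42)×3.5 = 59.61.
P_w = ½ γ_w h₂² = 0.5×9.81×3.5² = 60.09. Total = 5.786+59.61+60.09 = 125.5 kN/m.

125 kN/m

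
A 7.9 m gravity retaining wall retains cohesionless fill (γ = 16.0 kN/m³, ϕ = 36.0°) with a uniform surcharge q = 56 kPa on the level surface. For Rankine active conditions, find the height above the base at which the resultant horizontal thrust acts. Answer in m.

K_a = 0.2596.
Triangular part P₁ = ½K_aγH² = 129.6 at H/3 = 2.633 m; rectangular part P₂ = K_a q H = 114.9 at H/2 = 3.950 m.
ȳ = (P₁·2.633 + P₂·3.950)/(P₁+P₂) = 3.252 m.

3.25 m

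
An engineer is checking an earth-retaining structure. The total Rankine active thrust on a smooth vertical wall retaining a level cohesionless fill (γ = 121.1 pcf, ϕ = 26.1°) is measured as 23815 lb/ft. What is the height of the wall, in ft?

K_a = 0.3889. P_a = ½ K_a γ H² ⇒ H = √(2P_a/(K_a γ)).
H = √(2×23815/(0.3889×121.1)) = 31.80 ft.

31.8 ft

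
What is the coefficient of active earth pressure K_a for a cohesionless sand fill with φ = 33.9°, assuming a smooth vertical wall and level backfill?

K_a = tan²(45° − φ/2) = tan²(28.05°) = 0.2839.

0.284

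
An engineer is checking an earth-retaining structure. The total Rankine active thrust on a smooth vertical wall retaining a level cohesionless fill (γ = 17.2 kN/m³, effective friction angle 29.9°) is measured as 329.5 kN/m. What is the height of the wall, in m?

K_a = 0.3347. P_a = ½ K_a γ H² ⇒ H = √(2P_a/(K_a γ)).
H = √(2×329.5/(0.3347×17.2)) = 10.70 m.

10.7 m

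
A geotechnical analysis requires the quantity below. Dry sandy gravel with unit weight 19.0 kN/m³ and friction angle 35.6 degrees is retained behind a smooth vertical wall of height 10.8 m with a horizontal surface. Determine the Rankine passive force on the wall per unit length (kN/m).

4200 kN/m

K_p = tan²(45° + φ/2) = 3.786.
P_p = ½ K_p γ H² = 0.5 × 3.786 × 19.0 × 10.8² = 4195 kN/m.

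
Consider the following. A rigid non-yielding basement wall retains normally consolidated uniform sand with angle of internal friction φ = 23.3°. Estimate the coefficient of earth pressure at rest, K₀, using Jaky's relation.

K₀ = 1 − sin φ' = 1 − sin 23.3° = 0.6045.

0.604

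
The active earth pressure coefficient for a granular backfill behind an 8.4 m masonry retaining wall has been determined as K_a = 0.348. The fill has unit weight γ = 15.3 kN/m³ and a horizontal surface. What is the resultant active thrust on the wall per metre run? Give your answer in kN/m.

P = ½ K_a γ H² = 0.5 × 0.348 × 15.3 × 8.4² = 187.8 kN/m.

188 kN/m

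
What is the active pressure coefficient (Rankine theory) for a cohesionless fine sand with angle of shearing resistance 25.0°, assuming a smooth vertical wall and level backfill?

K_a = (1 − sin φ)/(1 + sin φ) = (1 − sin 25.0°)/(1 + sin 25.0°) = 0.4059.

0.406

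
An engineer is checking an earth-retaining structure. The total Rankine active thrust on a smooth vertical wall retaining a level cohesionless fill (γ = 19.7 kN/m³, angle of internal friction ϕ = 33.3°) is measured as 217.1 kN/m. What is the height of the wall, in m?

K_a = 0.2911. P_a = ½ K_a γ H² ⇒ H = √(2P_a/(K_a γ)).
H = √(2×217.1/(0.2911×19.7)) = 8.701 m.

8.70 m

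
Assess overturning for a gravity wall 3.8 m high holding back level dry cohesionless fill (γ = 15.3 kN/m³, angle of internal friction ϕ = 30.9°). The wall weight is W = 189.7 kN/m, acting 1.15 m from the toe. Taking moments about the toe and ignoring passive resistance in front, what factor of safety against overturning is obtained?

K_a = tan²(45° − 30.9°/2) = 0.3214.
P_a = ½K_aγH² = 0.5×0.3214×15.3×3.8² = 35.50 kN/m, acting at H/3 = 1.267 m above the base.
Overturning moment M_o = P_a × H/3 = 35.50 × 1.267 = 44.97.
Resisting moment M_r = W × 1.15 = 189.7 × 1.15 = 218.2.
FS_overturning = M_r/M_o = 218.2/44.97 = 4.851.

4.85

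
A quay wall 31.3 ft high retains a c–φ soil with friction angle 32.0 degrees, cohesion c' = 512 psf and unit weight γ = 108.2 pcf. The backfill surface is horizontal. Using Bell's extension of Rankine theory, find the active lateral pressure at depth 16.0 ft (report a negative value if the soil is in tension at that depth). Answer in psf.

-35.7 psf

K_a = (1 − sin φ)/(1 + sin φ) = 0.3073.
σ_a = K_a γ z − 2c√K_a = 0.3073×108.2×16.0 − 2×512×0.5543 = -35.69 psf.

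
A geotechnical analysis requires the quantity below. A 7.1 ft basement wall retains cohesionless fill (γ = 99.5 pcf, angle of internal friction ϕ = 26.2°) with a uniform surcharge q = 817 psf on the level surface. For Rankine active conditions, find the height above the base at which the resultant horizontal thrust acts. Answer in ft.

3.19 ft

K_a = 0.3874.
Triangular part P₁ = ½K_aγH² = 971.7 at H/3 = 2.367 ft; rectangular part P₂ = K_a q H = 2247 at H/2 = 3.550 ft.
ȳ = (P₁·2.367 + P₂·3.550)/(P₁+P₂) = 3.193 ft.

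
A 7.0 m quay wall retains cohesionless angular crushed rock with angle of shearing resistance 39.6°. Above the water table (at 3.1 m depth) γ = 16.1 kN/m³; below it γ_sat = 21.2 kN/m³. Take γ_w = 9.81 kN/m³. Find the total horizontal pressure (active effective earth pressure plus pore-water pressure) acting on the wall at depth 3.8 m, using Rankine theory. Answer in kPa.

K_a = (1 − sin φ)/(1 + sin φ) = 0.2214.
γ' = 21.2 − 9.81 = 11.39 kN/m³.
Effective vertical stress at 3.8 m: σ'_v = 16.1×3.1 + 11.39×0.700 = 57.88 kPa.
σ'_h = K_a σ'_v = 0.2214 × 57.88 = 12.82 kPa; u = γ_w × 0.700 = 6.867 kPa.
Total σ_h = 12.82 + 6.867 = 19.68 kPa.

19.7 kPa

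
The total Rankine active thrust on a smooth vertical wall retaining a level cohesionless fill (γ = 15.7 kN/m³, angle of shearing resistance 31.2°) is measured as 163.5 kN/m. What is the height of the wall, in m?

K_a = 0.3175. P_a = ½ K_a γ H² ⇒ H = √(2P_a/(K_a γ)).
H = √(2×163.5/(0.3175×15.7)) = 8.099 m.

8.10 m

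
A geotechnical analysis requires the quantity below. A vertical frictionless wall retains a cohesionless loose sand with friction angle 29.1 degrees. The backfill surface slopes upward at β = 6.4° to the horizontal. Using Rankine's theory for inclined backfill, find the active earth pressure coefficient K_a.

K_a = cos β · (cos β − √(cos²β − cos²φ)) / (cos β + √(cos²β − cos²φ)).
cos β = 0.9938, cos φ = 0.8738, √(cos²β − cos²φ) = 0.4734.
K_a = 0.9938 × (0.9938 − 0.4734)/(0.9938 + 0.4734) = 0.3525.

0.352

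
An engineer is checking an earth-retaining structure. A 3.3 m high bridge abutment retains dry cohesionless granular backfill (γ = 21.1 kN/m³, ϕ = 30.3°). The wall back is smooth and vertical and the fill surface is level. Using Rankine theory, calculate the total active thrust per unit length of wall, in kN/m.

37.8 kN/m

K_a = tan²(45° − φ/2) = 0.3293.
P_a = ½ K_a γ H² = 0.5 × 0.3293 × 21.1 × 3.3² = 37.84 kN/m.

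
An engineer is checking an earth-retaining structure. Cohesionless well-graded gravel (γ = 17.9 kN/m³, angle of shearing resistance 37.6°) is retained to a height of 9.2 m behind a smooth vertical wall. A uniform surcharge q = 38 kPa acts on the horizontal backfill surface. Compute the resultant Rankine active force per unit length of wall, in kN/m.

268 kN/m

K_a = tan²(45° − φ/2) = 0.2421.
Soil triangle: ½ K_a γ H² = 0.5×0.2421×17.9×9.2² = 183.4 kN/m.
Surcharge rectangle: K_a q H = 0.2421×38×9.2 = 84.65 kN/m.
Total = 183.4 + 84.65 = 268.1 kN/m.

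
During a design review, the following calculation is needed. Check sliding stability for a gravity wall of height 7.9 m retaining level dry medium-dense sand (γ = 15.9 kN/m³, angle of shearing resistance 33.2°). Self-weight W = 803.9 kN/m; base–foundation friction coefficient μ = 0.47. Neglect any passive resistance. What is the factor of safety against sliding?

K_a = tan²(45° − 33.2°/2) = 0.2924.
P_a = ½K_aγH² = 0.5×0.2924×15.9×7.9² = 145.1 kN/m, acting at H/3 = 2.633 m above the base.
FS_sliding = μW / P_a = 0.47×803.9 / 145.1 = 2.605.

2.60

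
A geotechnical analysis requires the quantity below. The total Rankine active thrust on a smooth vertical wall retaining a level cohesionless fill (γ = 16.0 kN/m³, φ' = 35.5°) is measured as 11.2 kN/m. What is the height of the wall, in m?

2.30 m

K_a = 0.2653. P_a = ½ K_a γ H² ⇒ H = √(2P_a/(K_a γ)).
H = √(2×11.2/(0.2653×16.0)) = 2.297 m.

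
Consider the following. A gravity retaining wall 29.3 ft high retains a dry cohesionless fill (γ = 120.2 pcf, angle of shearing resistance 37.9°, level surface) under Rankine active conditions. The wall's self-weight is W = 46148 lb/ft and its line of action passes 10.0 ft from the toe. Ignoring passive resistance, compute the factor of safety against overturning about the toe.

K_a = tan²(45° − 37.9°/2) = 0.2389.
P_a = ½K_aγH² = 0.5×0.2389×120.2×29.3² = 12330 lb/ft, acting at H/3 = 9.767 ft above the base.
Overturning moment M_o = P_a × H/3 = 12330 × 9.767 = 120400.
Resisting moment M_r = W × 10.0 = 46148 × 10.0 = 461500.
FS_overturning = M_r/M_o = 461500/120400 = 3.833.

3.83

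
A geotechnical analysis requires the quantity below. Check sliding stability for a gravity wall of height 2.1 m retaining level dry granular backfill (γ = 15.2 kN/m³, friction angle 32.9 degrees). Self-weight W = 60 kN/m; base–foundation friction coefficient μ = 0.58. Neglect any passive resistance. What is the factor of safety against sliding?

K_a = tan²(45° − 32.9°/2) = 0.2960.
P_a = ½K_aγH² = 0.5×0.2960×15.2×2.1² = 9.922 kN/m, acting at H/3 = 0.7000 m above the base.
FS_sliding = μW / P_a = 0.58×60 / 9.922 = 3.507.

3.51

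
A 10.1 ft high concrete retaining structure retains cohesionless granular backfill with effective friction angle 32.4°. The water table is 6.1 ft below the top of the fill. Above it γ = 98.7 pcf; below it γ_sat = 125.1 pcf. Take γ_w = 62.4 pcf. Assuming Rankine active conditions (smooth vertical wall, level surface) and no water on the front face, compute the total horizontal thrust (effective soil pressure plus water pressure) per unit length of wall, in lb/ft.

K_a = tan²(45° − φ/2) = 0.3022.
γ' = 125.1 − 62.4 = 62.70 pcf. Depth below WT = 4.0 ft.
σ'_h at WT = K_a γ d_w = 182.0 psf; at base = 182.0 + K_a γ' × 4.0 = 257.8 psf.
P₁ (0–6.1 ft) = ½×182.0×6.1 = 555.0. P₂ (6.1–10.1 ft) = ½(182.0+257.8)×4.0 = 879.5.
P_w = ½ γ_w h₂² = 0.5×62.4×4.0² = 499.2. Total = 555.0+879.5+499.2 = 1934 lb/ft.

1930 lb/ft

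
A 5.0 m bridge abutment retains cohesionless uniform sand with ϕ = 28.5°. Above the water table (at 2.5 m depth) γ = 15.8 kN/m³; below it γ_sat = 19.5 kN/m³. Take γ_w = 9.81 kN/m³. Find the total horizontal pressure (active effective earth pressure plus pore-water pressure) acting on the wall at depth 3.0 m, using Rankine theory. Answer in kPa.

20.6 kPa

K_a = (1 − sin φ)/(1 + sin φ) = 0.3540.
γ' = 19.5 − 9.81 = 9.690 kN/m³.
Effective vertical stress at 3.0 m: σ'_v = 15.8×2.5 + 9.690×0.500 = 44.34 kPa.
σ'_h = K_a σ'_v = 0.3540 × 44.34 = 15.70 kPa; u = γ_w × 0.500 = 4.905 kPa.
Total σ_h = 15.70 + 4.905 = 20.60 kPa.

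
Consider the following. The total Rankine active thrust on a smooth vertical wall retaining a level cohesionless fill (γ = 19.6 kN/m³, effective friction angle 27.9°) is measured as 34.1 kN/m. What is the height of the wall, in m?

K_a = 0.3625. P_a = ½ K_a γ H² ⇒ H = √(2P_a/(K_a γ)).
H = √(2×34.1/(0.3625×19.6)) = 3.098 m.

3.10 m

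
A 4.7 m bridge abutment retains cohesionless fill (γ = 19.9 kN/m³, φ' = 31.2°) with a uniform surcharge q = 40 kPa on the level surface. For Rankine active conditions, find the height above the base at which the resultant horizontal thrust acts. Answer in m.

1.93 m

K_a = 0.3175.
Triangular part P₁ = ½K_aγH² = 69.78 at H/3 = 1.567 m; rectangular part P₂ = K_a q H = 59.69 at H/2 = 2.350 m.
ȳ = (P₁·1.567 + P₂·2.350)/(P₁+P₂) = 1.928 m.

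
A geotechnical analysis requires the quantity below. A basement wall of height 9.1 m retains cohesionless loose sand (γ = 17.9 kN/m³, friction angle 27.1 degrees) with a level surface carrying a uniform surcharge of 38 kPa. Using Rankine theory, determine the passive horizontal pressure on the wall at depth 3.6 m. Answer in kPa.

274 kPa

K_p = (1 + sin φ)/(1 − sin φ) = 2.673.
σ_v = γz + q = 17.9 × 3.6 + 38 = 102.4 kPa.
σ_h = K_p σ_v = 2.673 × 102.4 = 273.9 kPa.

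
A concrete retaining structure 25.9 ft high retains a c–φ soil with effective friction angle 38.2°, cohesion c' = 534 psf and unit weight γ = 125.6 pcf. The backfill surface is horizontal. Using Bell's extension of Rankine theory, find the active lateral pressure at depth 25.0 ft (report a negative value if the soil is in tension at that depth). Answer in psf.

K_a = (1 − sin φ)/(1 + sin φ) = 0.2358.
σ_a = K_a γ z − 2c√K_a = 0.2358×125.6×25.0 − 2×534×0.4856 = 221.8 psf.

222 psf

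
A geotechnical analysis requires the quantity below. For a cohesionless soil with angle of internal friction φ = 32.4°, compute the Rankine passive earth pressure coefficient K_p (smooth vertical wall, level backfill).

K_p = (1 + sin φ)/(1 − sin φ) = tan²(45° + 32.4°/2) = 3.309.

3.31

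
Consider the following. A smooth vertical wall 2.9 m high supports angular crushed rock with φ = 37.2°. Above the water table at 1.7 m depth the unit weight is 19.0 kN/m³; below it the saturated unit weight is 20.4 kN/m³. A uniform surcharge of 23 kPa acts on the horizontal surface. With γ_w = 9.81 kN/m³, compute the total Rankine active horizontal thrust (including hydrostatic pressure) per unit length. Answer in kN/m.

K_a = tan²(45° − φ/2) = 0.2464.
γ' = 20.4 − 9.81 = 10.59 kN/m³. h₂ = H − d_w = 1.2 m.
σ'_h: at surface K_a·q = 5.668; at WT K_a(q+γd_w) = 13.63; at base K_a(q+γd_w+γ'h₂) = 16.76 kPa.
P₁ = ½(5.668+13.63)×1.7 = 16.40; P₂ = ½(13.63+16.76)×1.2 = 18.23; P_w = ½γ_w h₂² = 7.063.
Total = 16.40+18.23+7.063 = 41.69 kN/m.

41.7 kN/m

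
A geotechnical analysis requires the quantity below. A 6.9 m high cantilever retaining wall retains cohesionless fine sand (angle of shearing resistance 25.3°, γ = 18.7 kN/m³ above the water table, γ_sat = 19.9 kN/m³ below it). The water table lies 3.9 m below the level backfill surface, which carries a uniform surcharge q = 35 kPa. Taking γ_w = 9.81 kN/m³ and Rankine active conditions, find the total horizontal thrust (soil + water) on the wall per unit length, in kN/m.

304 kN/m

K_a = tan²(45° − φ/2) = 0.4012.
γ' = 19.9 − 9.81 = 10.09 kN/m³. h₂ = H − d_w = 3.0 m.
σ'_h: at surface K_a·q = 14.04; at WT K_a(q+γd_w) = 43.30; at base K_a(q+γd_w+γ'h₂) = 55.44 kPa.
P₁ = ½(14.04+43.30)×3.9 = 111.8; P₂ = ½(43.30+55.44)×3.0 = 148.1; P_w = ½γ_w h₂² = 44.14.
Total = 111.8+148.1+44.14 = 304.1 kN/m.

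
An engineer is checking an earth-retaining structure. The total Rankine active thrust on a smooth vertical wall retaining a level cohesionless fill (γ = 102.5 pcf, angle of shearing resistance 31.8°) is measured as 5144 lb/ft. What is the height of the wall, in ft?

K_a = 0.3098. P_a = ½ K_a γ H² ⇒ H = √(2P_a/(K_a γ)).
H = √(2×5144/(0.3098×102.5)) = 18.00 ft.

18.0 ft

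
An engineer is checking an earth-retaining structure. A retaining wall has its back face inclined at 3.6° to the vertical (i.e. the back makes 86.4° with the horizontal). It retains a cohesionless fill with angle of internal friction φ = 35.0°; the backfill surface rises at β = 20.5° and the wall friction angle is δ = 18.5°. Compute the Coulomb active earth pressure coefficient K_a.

K_a = sin²(α+φ) / [sin²α · sin(α−δ) · (1 + √{sin(φ+δ)sin(φ−β) / (sin(α−δ)sin(α+β))})²].
With α = 86.4°, φ = 35.0°, δ = 18.5°, β = 20.5°: K_a = 0.3621.

0.362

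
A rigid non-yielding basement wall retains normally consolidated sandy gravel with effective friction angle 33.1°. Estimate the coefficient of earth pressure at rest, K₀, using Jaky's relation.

0.454

K₀ = 1 − sin φ' = 1 − sin 33.1° = 0.4539.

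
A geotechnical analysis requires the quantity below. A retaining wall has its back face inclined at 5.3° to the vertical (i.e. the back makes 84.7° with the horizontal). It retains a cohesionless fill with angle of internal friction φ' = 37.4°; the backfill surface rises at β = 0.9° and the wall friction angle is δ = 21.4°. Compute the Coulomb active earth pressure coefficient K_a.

K_a = sin²(α+φ) / [sin²α · sin(α−δ) · (1 + √{sin(φ+δ)sin(φ−β) / (sin(α−δ)sin(α+β))})²].
With α = 84.7°, φ = 37.4°, δ = 21.4°, β = 0.9°: K_a = 0.2628.

0.263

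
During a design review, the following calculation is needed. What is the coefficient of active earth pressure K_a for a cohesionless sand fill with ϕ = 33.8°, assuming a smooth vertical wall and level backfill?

K_a = (1 − sin φ)/(1 + sin φ) = (1 − sin 33.8°)/(1 + sin 33.8°) = 0.2851.

0.285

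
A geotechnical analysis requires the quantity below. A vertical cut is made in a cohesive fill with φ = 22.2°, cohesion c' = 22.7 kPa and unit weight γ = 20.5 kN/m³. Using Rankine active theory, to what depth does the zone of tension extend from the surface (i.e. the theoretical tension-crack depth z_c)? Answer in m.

3.30 m

K_a = tan²(45° − 22.2°/2) = 0.4515; √K_a = 0.6720.
The active pressure is zero where K_a γ z = 2c√K_a, so z_c = 2c/(γ√K_a) = 2×22.7/(20.5×0.6720) = 3.296 m.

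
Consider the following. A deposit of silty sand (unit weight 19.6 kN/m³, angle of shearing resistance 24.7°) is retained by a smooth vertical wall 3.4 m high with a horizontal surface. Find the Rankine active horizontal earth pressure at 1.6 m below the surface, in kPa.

12.9 kPa

K_a = (1 − sin φ)/(1 + sin φ) = 0.4106.
σ_h = K_a γ z = 0.4106 × 19.6 × 1.6 = 12.88 kPa.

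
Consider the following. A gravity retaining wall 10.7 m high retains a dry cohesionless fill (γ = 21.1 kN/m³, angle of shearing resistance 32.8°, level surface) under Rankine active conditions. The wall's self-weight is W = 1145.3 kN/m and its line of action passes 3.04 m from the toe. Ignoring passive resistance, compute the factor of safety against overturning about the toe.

K_a = tan²(45° − 32.8°/2) = 0.2973.
P_a = ½K_aγH² = 0.5×0.2973×21.1×10.7² = 359.1 kN/m, acting at H/3 = 3.567 m above the base.
Overturning moment M_o = P_a × H/3 = 359.1 × 3.567 = 1281.
Resisting moment M_r = W × 3.04 = 1145.3 × 3.04 = 3482.
FS_overturning = M_r/M_o = 3482/1281 = 2.719.

2.72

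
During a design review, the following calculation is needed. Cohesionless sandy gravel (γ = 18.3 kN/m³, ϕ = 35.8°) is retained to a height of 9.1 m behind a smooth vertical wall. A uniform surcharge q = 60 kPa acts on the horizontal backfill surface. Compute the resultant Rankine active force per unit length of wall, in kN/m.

K_a = tan²(45° − φ/2) = 0.2619.
Soil triangle: ½ K_a γ H² = 0.5×0.2619×18.3×9.1² = 198.4 kN/m.
Surcharge rectangle: K_a q H = 0.2619×60×9.1 = 143.0 kN/m.
Total = 198.4 + 143.0 = 341.4 kN/m.

341 kN/m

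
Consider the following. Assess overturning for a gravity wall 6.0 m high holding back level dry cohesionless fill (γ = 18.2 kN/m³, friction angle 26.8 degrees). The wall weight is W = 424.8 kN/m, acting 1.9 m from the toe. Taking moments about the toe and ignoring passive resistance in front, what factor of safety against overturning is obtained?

K_a = tan²(45° − 26.8°/2) = 0.3785.
P_a = ½K_aγH² = 0.5×0.3785×18.2×6.0² = 124.0 kN/m, acting at H/3 = 2.000 m above the base.
Overturning moment M_o = P_a × H/3 = 124.0 × 2.000 = 248.0.
Resisting moment M_r = W × 1.9 = 424.8 × 1.9 = 807.1.
FS_overturning = M_r/M_o = 807.1/248.0 = 3.255.

3.25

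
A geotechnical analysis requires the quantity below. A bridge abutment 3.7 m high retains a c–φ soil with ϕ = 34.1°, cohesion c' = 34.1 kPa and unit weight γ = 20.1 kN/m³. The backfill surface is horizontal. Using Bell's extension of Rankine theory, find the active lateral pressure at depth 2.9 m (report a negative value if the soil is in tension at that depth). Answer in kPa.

-19.8 kPa

K_a = (1 − sin φ)/(1 + sin φ) = 0.2815.
σ_a = K_a γ z − 2c√K_a = 0.2815×20.1×2.9 − 2×34.1×0.5306 = -19.78 kPa.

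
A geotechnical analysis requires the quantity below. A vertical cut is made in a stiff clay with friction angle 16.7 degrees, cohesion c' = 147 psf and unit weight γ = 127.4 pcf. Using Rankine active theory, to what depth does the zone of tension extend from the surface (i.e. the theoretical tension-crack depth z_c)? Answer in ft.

K_a = tan²(45° − 16.7°/2) = 0.5536; √K_a = 0.7440.
The active pressure is zero where K_a γ z = 2c√K_a, so z_c = 2c/(γ√K_a) = 2×147/(127.4×0.7440) = 3.102 ft.

3.10 ft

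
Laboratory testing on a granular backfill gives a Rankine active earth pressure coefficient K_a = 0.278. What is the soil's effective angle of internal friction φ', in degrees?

34.4°

K_a = tan²(45° − φ/2) ⇒ 45° − φ/2 = arctan(√0.278) = 27.80°.
φ = 2(45° − 27.80°) = 34.40°.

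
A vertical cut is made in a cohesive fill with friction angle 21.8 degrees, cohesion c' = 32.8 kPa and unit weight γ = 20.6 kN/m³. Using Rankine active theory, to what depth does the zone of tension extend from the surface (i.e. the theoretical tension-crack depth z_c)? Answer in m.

K_a = tan²(45° − 21.8°/2) = 0.4584; √K_a = 0.6771.
The active pressure is zero where K_a γ z = 2c√K_a, so z_c = 2c/(γ√K_a) = 2×32.8/(20.6×0.6771) = 4.703 m.

4.70 m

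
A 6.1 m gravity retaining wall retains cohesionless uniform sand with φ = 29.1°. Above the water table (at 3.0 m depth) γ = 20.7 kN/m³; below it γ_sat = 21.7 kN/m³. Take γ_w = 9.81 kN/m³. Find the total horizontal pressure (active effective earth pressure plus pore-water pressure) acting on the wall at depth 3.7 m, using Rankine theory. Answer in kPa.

31.2 kPa

K_a = (1 − sin φ)/(1 + sin φ) = 0.3456.
γ' = 21.7 − 9.81 = 11.89 kN/m³.
Effective vertical stress at 3.7 m: σ'_v = 20.7×3.0 + 11.89×0.700 = 70.42 kPa.
σ'_h = K_a σ'_v = 0.3456 × 70.42 = 24.34 kPa; u = γ_w × 0.700 = 6.867 kPa.
Total σ_h = 24.34 + 6.867 = 31.20 kPa.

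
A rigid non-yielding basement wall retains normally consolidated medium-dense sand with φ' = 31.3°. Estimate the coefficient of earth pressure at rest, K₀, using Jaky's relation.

0.480

K₀ = 1 − sin φ' = 1 − sin 31.3° = 0.4805.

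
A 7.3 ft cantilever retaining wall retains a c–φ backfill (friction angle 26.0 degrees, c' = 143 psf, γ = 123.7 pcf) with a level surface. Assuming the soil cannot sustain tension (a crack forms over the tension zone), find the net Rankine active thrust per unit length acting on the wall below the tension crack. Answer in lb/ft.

K_a = 0.3905; √K_a = 0.6249.
Tension-crack depth z_c = 2c/(γ√K_a) = 2×143/(123.7×0.6249) = 3.700 ft.
σ_a at base = K_a γ H − 2c√K_a = 0.3905×123.7×7.3 − 2×143×0.6249 = 173.9 psf.
P_a = ½ × 173.9 × (H − z_c) = 0.5×173.9×3.600 = 313.0 lb/ft.

313 lb/ft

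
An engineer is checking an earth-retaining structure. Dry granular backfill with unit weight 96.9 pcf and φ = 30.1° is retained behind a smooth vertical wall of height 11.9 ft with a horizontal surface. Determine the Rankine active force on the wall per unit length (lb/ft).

K_a = tan²(45° − φ/2) = 0.3320.
P_a = ½ K_a γ H² = 0.5 × 0.3320 × 96.9 × 11.9² = 2278 lb/ft.

2280 lb/ft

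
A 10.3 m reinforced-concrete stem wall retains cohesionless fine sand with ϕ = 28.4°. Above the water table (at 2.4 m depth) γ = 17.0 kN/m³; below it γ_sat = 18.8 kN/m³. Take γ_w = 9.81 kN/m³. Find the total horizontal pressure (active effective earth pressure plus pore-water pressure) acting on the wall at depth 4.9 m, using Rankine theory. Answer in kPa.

47.0 kPa

K_a = (1 − sin φ)/(1 + sin φ) = 0.3554.
γ' = 18.8 − 9.81 = 8.990 kN/m³.
Effective vertical stress at 4.9 m: σ'_v = 17.0×2.4 + 8.990×2.50 = 63.28 kPa.
σ'_h = K_a σ'_v = 0.3554 × 63.28 = 22.49 kPa; u = γ_w × 2.50 = 24.53 kPa.
Total σ_h = 22.49 + 24.53 = 47.01 kPa.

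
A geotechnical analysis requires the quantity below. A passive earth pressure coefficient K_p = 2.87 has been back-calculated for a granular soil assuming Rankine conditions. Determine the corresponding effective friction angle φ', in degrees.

K_p = (1+sin φ)/(1−sin φ) ⇒ sin φ = (K_p − 1)/(K_p + 1) = 0.4832.
φ = arcsin(0.4832) = 28.89°.

28.9°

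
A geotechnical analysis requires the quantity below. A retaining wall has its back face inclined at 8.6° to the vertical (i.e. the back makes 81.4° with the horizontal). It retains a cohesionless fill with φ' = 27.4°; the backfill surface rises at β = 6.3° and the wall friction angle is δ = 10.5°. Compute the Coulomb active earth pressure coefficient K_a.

0.441

K_a = sin²(α+φ) / [sin²α · sin(α−δ) · (1 + √{sin(φ+δ)sin(φ−β) / (sin(α−δ)sin(α+β))})²].
With α = 81.4°, φ = 27.4°, δ = 10.5°, β = 6.3°: K_a = 0.4405.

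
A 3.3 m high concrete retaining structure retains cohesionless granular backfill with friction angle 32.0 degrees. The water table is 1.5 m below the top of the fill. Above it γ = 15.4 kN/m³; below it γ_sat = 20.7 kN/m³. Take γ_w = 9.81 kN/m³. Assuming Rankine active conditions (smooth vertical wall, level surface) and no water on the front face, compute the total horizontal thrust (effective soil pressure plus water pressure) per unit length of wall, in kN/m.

K_a = tan²(45° − φ/2) = 0.3073.
γ' = 20.7 − 9.81 = 10.89 kN/m³. Depth below WT = 1.8 m.
σ'_h at WT = K_a γ d_w = 7.098 kPa; at base = 7.098 + K_a γ' × 1.8 = 13.12 kPa.
P₁ (0–1.5 m) = ½×7.098×1.5 = 5.323. P₂ (1.5–3.3 m) = ½(7.098+13.12)×1.8 = 18.20.
P_w = ½ γ_w h₂² = 0.5×9.81×1.8² = 15.89. Total = 5.323+18.20+15.89 = 39.41 kN/m.

39.4 kN/m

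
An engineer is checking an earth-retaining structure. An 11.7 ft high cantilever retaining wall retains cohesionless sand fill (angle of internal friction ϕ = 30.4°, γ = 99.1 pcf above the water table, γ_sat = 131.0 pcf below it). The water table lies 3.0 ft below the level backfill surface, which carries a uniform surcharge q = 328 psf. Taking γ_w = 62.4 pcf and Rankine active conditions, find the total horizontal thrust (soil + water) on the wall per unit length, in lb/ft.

5470 lb/ft

K_a = tan²(45° − φ/2) = 0.3280.
γ' = 131.0 − 62.4 = 68.60 pcf. h₂ = H − d_w = 8.7 ft.
σ'_h: at surface K_a·q = 107.6; at WT K_a(q+γd_w) = 205.1; at base K_a(q+γd_w+γ'h₂) = 400.8 psf.
P₁ = ½(107.6+205.1)×3.0 = 469.0; P₂ = ½(205.1+400.8)×8.7 = 2636; P_w = ½γ_w h₂² = 2362.
Total = 469.0+2636+2362 = 5466 lb/ft.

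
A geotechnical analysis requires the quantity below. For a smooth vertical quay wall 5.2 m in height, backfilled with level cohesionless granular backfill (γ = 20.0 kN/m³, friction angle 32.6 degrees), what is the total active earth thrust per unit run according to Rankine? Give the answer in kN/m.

K_a = tan²(45° − φ/2) = 0.2997.
P_a = ½ K_a γ H² = 0.5 × 0.2997 × 20.0 × 5.2² = 81.05 kN/m.

81.0 kN/m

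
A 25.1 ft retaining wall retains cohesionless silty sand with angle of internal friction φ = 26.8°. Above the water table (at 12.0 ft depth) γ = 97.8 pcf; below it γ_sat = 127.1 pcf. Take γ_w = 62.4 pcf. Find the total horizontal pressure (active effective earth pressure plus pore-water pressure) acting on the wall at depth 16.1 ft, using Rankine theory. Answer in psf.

K_a = (1 − sin φ)/(1 + sin φ) = 0.3785.
γ' = 127.1 − 62.4 = 64.70 pcf.
Effective vertical stress at 16.1 ft: σ'_v = 97.8×12.0 + 64.70×4.10 = 1439 psf.
σ'_h = K_a σ'_v = 0.3785 × 1439 = 544.6 psf; u = γ_w × 4.10 = 255.8 psf.
Total σ_h = 544.6 + 255.8 = 800.4 psf.

800 psf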